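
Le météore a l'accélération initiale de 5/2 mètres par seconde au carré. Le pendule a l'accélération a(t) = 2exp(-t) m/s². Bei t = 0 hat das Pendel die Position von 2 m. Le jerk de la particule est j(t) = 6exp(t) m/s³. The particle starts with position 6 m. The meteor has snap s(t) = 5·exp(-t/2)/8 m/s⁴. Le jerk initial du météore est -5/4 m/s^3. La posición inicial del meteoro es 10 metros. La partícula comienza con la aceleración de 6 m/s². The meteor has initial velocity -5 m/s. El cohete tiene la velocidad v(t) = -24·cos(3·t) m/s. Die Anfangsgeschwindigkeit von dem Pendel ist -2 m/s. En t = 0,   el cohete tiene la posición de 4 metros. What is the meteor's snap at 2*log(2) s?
We have snap s(t) = 5·exp(-t/2)/8. Substituting t = 2*log(2): s(2*log(2)) = 5/16.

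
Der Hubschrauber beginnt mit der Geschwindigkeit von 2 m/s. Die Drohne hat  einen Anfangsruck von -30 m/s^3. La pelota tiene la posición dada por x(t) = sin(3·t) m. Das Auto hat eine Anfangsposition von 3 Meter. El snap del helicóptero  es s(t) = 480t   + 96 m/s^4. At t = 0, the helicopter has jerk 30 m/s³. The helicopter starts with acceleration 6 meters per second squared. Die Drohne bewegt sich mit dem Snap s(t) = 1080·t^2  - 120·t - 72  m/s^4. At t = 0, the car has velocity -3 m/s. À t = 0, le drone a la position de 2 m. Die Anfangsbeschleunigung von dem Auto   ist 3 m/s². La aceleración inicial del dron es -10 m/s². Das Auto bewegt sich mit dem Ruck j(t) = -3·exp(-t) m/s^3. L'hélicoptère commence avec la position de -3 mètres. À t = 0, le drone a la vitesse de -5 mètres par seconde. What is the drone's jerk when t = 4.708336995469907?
We must find the antiderivative of our snap equation s(t) = 1080·t^2 - 120·t - 72 1 time. The antiderivative of snap, with j(0) = -30, gives jerk: j(t) = 360·t^3 - 60·t^2 - 72·t - 30. We have jerk j(t) = 360·t^3 - 60·t^2 - 72·t - 30. Substituting t = 4.708336995469907: j(4.708336995469907) = 35876.4238873691.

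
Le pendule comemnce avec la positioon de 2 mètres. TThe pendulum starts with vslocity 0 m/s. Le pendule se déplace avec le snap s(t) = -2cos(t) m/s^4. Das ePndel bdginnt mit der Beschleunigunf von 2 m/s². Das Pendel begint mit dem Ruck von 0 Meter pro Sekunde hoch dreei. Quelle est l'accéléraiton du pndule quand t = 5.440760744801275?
Pour résoudre ceci, nous devons prendre 2 intégrales de notre équation du snap s(t) = -2·cos(t). L'intégrale du snap est le jerk. En utilisant j(0) = 0, nous obtenons j(t) = -2·sin(t). La primitive du jerk est l'accélération. En utilisant a(0) = 2, nous obtenons a(t) = 2·cos(t). En utilisant a(t) = 2·cos(t) et en substituant t = 5.440760744801275, nous trouvons a = 1.33131086415235.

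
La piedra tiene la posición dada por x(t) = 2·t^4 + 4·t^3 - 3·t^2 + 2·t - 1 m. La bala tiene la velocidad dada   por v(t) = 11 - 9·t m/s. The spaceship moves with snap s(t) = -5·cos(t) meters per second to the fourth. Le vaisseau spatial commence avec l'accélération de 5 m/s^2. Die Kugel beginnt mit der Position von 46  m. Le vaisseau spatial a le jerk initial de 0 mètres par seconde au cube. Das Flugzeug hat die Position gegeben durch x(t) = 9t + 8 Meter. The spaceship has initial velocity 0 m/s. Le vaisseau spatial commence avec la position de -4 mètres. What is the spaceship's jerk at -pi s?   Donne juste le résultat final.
The jerk at t = -pi is j = 0.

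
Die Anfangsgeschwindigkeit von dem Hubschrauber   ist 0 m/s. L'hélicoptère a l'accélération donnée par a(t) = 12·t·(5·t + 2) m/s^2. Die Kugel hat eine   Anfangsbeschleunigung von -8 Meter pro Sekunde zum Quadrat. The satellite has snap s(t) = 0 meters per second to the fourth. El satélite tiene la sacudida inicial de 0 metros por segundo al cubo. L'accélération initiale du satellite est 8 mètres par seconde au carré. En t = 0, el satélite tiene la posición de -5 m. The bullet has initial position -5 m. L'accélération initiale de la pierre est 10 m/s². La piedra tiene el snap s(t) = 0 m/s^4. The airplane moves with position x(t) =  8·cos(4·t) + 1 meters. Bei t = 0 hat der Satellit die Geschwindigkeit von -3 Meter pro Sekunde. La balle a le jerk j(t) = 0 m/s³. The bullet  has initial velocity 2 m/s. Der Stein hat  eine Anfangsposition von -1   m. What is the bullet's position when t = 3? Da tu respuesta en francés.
Pour résoudre ceci, nous devons prendre 3 intégrales de notre équation du jerk j(t) = 0. En intégrant le jerk et en utilisant la condition initiale a(0) = -8, nous obtenons a(t) = -8. La primitive de l'accélération est la vitesse. En utilisant v(0) = 2, nous obtenons v(t) = 2 - 8·t. En prenant ∫v(t)dt et en appliquant x(0) = -5, nous trouvons x(t) = -4·t^2 + 2·t - 5. En utilisant x(t) = -4·t^2 + 2·t - 5 et en substituant t = 3, nous trouvons x = -35.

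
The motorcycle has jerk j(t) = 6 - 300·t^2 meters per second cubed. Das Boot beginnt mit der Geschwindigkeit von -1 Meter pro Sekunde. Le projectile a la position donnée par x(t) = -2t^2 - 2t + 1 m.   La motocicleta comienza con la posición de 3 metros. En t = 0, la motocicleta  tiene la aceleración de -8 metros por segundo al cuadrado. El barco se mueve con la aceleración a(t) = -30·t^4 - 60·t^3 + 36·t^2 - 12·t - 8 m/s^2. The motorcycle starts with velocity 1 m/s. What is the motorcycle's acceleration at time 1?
To find the answer, we compute 1 integral of j(t) = 6 - 300·t^2. Taking ∫j(t)dt and applying a(0) = -8, we find a(t) = -100·t^3 + 6·t - 8. From the given acceleration equation a(t) = -100·t^3 + 6·t - 8, we substitute t = 1 to get a = -102.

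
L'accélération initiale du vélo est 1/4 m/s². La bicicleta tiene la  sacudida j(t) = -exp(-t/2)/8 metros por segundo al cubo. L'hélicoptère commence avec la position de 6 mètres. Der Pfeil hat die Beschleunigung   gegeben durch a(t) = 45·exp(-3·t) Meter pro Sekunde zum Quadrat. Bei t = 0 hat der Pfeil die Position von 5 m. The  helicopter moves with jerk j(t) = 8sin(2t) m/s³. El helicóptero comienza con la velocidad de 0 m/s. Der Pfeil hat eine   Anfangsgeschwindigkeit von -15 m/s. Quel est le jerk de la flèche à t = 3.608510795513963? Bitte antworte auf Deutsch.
Wir müssen unsere Gleichung für die Beschleunigung a(t) = 45·exp(-3·t) 1-mal ableiten. Mit d/dt von a(t) finden wir j(t) = -135·exp(-3·t). Mit j(t) = -135·exp(-3·t) und Einsetzen von t = 3.608510795513963, finden wir j = -0.00268450853671871.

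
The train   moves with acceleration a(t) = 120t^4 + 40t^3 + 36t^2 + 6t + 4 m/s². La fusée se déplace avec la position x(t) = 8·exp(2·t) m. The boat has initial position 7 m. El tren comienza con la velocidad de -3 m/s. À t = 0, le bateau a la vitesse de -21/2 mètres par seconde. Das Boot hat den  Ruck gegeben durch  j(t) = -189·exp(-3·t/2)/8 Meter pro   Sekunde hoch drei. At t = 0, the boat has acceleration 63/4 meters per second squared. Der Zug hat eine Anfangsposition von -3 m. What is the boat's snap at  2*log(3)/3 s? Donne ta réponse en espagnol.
Para resolver esto, necesitamos tomar 1 derivada de nuestra ecuación de la sacudida j(t) = -189·exp(-3·t/2)/8. La derivada de la sacudida da el snap: s(t) = 567·exp(-3·t/2)/16. Usando s(t) = 567·exp(-3·t/2)/16 y sustituyendo t = 2*log(3)/3, encontramos s = 189/16.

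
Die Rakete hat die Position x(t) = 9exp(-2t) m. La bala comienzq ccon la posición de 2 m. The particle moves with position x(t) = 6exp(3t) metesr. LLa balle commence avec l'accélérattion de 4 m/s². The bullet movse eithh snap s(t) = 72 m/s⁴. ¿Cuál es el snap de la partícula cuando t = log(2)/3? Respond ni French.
En partant de la position x(t) = 6·exp(3·t), nous prenons 4 dérivées. En dérivant la position, nous obtenons la vitesse: v(t) = 18·exp(3·t). En prenant d/dt de v(t), nous trouvons a(t) = 54·exp(3·t). La dérivée de l'accélération donne le jerk: j(t) = 162·exp(3·t). En prenant d/dt de j(t), nous trouvons s(t) = 486·exp(3·t). En utilisant s(t) = 486·exp(3·t) et en substituant t = log(2)/3, nous trouvons s = 972.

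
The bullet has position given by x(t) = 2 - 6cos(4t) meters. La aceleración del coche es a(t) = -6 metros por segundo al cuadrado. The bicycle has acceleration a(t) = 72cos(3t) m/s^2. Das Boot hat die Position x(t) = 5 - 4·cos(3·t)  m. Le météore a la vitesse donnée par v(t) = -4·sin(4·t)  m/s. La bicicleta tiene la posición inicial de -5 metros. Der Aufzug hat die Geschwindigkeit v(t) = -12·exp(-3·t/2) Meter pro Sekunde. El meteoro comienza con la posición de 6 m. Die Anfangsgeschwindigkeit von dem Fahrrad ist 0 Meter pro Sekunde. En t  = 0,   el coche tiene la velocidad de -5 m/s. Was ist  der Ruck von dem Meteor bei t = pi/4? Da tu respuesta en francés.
Nous devons dériver notre équation de la vitesse v(t) = -4·sin(4·t) 2 fois. La dérivée de la vitesse donne l'accélération: a(t) = -16·cos(4·t). En dérivant l'accélération, nous obtenons le jerk: j(t) = 64·sin(4·t). Nous avons le jerk j(t) = 64·sin(4·t). En substituant t = pi/4: j(pi/4) = 0.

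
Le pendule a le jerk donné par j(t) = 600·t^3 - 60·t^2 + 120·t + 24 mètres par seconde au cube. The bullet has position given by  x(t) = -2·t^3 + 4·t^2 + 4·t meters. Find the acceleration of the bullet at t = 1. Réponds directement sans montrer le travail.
The acceleration at t = 1 is a = -4.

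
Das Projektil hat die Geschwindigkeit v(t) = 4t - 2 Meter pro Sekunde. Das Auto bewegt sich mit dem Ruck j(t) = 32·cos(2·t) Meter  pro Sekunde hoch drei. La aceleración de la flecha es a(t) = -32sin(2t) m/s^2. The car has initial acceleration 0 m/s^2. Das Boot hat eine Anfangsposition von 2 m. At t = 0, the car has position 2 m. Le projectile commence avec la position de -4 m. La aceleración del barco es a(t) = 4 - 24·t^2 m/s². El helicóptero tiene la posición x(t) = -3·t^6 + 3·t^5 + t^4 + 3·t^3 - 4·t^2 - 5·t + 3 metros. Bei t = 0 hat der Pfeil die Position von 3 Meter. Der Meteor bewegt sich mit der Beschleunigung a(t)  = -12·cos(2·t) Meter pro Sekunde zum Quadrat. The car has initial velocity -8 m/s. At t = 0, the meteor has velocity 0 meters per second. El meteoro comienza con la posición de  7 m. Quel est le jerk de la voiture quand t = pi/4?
De l'équation du jerk j(t) = 32·cos(2·t), nous substituons t = pi/4 pour obtenir j = 0.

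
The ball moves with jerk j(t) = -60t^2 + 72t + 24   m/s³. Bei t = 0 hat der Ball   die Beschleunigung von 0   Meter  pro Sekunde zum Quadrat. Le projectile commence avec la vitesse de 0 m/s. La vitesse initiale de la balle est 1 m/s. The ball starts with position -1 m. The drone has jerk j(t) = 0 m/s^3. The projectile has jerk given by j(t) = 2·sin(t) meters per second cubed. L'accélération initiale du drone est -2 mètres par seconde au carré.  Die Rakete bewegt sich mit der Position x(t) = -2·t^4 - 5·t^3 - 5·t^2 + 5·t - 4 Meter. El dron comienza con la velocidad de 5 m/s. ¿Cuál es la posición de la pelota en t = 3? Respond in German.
Wir müssen das Integral unserer Gleichung für den Ruck j(t) = -60·t^2 + 72·t + 24 3-mal finden. Mit ∫j(t)dt und Anwendung von a(0) = 0, finden wir a(t) = 4·t·(-5·t^2 + 9·t + 6). Das Integral von der Beschleunigung, mit v(0) = 1, ergibt die Geschwindigkeit: v(t) = -5·t^4 + 12·t^3 + 12·t^2 + 1. Die Stammfunktion von der Geschwindigkeit ist die Position. Mit x(0) = -1 erhalten wir x(t) = -t^5 + 3·t^4 + 4·t^3 + t - 1. Wir haben die Position x(t) = -t^5 + 3·t^4 + 4·t^3 + t - 1. Durch Einsetzen von t = 3: x(3) = 110.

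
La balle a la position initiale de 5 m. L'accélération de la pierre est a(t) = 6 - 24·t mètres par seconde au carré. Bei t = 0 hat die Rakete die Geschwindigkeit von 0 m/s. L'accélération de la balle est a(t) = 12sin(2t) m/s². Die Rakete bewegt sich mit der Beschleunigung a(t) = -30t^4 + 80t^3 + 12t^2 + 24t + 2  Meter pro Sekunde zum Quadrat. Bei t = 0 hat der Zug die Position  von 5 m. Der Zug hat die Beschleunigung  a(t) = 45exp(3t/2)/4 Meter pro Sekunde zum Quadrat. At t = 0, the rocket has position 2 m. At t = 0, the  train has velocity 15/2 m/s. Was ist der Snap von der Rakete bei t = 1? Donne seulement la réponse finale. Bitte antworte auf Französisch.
À t = 1, s = 144.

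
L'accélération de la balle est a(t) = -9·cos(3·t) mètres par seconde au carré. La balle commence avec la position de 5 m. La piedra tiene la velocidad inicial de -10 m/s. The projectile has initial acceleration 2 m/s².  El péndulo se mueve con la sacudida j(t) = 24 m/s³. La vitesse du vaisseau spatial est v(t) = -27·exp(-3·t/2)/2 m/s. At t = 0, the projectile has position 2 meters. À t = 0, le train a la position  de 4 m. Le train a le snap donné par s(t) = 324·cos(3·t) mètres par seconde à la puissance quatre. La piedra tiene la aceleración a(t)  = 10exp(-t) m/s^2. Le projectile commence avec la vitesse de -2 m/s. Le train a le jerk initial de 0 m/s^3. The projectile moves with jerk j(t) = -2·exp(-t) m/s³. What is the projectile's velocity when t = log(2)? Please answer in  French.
Pour résoudre ceci, nous devons prendre 2 primitives de notre équation du jerk j(t) = -2·exp(-t). La primitive du jerk, avec a(0) = 2, donne l'accélération: a(t) = 2·exp(-t). En intégrant l'accélération et en utilisant la condition initiale v(0) = -2, nous obtenons v(t) = -2·exp(-t). Nous avons la vitesse v(t) = -2·exp(-t). En substituant t = log(2): v(log(2)) = -1.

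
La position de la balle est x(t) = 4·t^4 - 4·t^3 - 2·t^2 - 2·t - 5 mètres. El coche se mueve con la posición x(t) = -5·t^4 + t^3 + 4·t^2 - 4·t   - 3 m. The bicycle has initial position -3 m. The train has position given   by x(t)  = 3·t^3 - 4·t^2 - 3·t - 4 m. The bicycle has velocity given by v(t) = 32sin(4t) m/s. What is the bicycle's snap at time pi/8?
Starting from velocity v(t) = 32·sin(4·t), we take 3 derivatives. Taking d/dt of v(t), we find a(t) = 128·cos(4·t). Taking d/dt of a(t), we find j(t) = -512·sin(4·t). Differentiating jerk, we get snap: s(t) = -2048·cos(4·t). Using s(t) = -2048·cos(4·t) and substituting t = pi/8, we find s = 0.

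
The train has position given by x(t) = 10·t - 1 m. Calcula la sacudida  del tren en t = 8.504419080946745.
Partiendo de la posición x(t) = 10·t - 1, tomamos 3 derivadas. Derivando la posición, obtenemos la velocidad: v(t) = 10. Derivando la velocidad, obtenemos la aceleración: a(t) = 0. Tomando d/dt de a(t), encontramos j(t) = 0. Usando j(t) = 0 y sustituyendo t = 8.504419080946745, encontramos j = 0.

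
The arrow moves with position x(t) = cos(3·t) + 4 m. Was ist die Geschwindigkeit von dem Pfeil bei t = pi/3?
Ausgehend von der Position x(t) = cos(3·t) + 4, nehmen wir 1 Ableitung. Die Ableitung von der Position ergibt die Geschwindigkeit: v(t) = -3·sin(3·t). Mit v(t) = -3·sin(3·t) und Einsetzen von t = pi/3, finden wir v = 0.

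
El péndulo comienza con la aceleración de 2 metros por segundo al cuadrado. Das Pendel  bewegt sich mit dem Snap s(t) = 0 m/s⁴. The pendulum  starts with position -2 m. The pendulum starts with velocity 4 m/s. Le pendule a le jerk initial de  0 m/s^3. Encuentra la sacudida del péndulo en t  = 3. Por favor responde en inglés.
Starting from snap s(t) = 0, we take 1 integral. Finding the integral of s(t) and using j(0) = 0: j(t) = 0. Using j(t) = 0 and substituting t = 3, we find j = 0.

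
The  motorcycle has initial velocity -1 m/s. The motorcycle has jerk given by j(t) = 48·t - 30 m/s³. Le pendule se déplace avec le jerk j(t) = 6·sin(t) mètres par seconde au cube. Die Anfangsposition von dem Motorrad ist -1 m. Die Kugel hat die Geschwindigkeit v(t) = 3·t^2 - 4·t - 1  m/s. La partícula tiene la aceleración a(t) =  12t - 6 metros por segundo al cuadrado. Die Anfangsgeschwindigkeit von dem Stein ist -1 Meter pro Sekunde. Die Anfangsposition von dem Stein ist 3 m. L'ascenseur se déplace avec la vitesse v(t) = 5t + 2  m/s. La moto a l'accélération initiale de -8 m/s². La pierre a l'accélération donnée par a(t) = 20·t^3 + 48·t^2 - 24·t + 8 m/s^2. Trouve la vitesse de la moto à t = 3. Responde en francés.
En partant du jerk j(t) = 48·t - 30, nous prenons 2 primitives. L'intégrale du jerk est l'accélération. En utilisant a(0) = -8, nous obtenons a(t) = 24·t^2 - 30·t - 8. En intégrant l'accélération et en utilisant la condition initiale v(0) = -1, nous obtenons v(t) = 8·t^3 - 15·t^2 - 8·t - 1. En utilisant v(t) = 8·t^3 - 15·t^2 - 8·t - 1 et en substituant t = 3, nous trouvons v = 56.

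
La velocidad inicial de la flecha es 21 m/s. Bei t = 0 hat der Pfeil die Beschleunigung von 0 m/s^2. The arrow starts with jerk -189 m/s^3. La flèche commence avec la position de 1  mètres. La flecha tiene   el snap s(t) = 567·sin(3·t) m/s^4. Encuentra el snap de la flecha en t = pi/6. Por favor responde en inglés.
We have snap s(t) = 567·sin(3·t). Substituting t = pi/6: s(pi/6) = 567.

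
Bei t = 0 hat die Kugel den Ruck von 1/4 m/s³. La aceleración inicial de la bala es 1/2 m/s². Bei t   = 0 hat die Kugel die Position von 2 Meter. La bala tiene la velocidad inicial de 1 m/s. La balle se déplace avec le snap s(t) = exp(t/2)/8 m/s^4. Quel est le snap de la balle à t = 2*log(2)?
Nous avons le snap s(t) = exp(t/2)/8. En substituant t = 2*log(2): s(2*log(2)) = 1/4.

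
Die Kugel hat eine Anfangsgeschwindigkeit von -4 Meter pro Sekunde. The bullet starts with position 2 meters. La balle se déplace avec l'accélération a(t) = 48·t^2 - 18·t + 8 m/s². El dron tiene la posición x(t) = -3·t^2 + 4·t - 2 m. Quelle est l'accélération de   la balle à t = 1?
De l'équation de l'accélération a(t) = 48·t^2 - 18·t + 8, nous substituons t = 1 pour obtenir a = 38.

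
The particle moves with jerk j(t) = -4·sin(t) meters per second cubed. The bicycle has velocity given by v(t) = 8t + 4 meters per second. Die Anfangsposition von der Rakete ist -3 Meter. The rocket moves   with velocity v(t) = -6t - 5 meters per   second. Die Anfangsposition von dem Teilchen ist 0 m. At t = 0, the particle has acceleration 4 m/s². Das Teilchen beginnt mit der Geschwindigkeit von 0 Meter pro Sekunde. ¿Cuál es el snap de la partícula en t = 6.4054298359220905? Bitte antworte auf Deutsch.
Wir müssen unsere Gleichung für den Ruck j(t) = -4·sin(t) 1-mal ableiten. Mit d/dt von j(t) finden wir s(t) = -4·cos(t). Mit s(t) = -4·cos(t) und Einsetzen von t = 6.4054298359220905, finden wir s = -3.97014975100209.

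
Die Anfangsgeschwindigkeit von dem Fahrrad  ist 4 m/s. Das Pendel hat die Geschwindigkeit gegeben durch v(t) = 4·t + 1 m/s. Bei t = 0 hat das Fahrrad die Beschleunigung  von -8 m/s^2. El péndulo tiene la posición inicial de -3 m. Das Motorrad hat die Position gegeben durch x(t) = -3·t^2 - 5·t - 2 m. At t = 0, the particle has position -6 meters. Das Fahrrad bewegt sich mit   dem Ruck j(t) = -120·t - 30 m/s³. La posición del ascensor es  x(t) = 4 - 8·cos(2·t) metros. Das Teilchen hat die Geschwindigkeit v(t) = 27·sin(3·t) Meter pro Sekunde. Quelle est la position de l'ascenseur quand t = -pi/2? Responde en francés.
De l'équation de la position x(t) = 4 - 8·cos(2·t), nous substituons t = -pi/2 pour obtenir x = 12.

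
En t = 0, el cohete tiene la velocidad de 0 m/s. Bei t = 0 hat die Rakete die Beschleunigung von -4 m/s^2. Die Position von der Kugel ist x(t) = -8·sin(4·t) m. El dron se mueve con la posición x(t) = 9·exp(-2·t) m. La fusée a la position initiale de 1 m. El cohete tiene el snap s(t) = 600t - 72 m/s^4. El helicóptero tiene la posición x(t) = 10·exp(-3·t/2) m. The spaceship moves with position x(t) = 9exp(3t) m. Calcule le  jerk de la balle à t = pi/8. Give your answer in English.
We must differentiate our position equation x(t) = -8·sin(4·t) 3 times. The derivative of position gives velocity: v(t) = -32·cos(4·t). Differentiating velocity, we get acceleration: a(t) = 128·sin(4·t). Differentiating acceleration, we get jerk: j(t) = 512·cos(4·t). Using j(t) = 512·cos(4·t) and substituting t = pi/8, we find j = 0.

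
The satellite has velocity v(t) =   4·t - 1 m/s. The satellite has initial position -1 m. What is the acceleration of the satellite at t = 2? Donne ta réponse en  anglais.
We must differentiate our velocity equation v(t) = 4·t - 1 1 time. Taking d/dt of v(t), we find a(t) = 4. We have acceleration a(t) = 4. Substituting t = 2: a(2) = 4.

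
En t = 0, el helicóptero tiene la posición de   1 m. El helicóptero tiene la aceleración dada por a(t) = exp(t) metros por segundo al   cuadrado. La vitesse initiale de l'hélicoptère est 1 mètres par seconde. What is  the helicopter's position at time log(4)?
We need to integrate our acceleration equation a(t) = exp(t) 2 times. Taking ∫a(t)dt and applying v(0) = 1, we find v(t) = exp(t). The integral of velocity is position. Using x(0) = 1, we get x(t) = exp(t). We have position x(t) = exp(t). Substituting t = log(4): x(log(4)) = 4.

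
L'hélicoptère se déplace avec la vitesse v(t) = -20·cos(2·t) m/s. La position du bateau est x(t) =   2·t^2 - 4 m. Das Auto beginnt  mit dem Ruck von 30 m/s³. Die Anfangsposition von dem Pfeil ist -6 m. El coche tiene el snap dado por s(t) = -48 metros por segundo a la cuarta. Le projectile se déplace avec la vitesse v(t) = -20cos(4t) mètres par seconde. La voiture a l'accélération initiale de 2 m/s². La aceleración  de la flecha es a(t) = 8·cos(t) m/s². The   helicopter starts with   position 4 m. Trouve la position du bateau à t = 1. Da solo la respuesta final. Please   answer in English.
At t = 1, x = -2.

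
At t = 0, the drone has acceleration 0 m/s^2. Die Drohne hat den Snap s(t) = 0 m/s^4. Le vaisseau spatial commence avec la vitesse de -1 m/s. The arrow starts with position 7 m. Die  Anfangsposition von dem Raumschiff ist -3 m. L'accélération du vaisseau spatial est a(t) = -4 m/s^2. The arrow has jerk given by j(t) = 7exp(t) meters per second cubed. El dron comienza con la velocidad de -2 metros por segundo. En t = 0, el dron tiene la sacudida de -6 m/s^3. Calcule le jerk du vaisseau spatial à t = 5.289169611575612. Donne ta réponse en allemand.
Um dies zu lösen, müssen wir 1 Ableitung unserer Gleichung für die Beschleunigung a(t) = -4 nehmen. Durch Ableiten von der Beschleunigung erhalten wir den Ruck: j(t) = 0. Mit j(t) = 0 und Einsetzen von t = 5.289169611575612, finden wir j = 0.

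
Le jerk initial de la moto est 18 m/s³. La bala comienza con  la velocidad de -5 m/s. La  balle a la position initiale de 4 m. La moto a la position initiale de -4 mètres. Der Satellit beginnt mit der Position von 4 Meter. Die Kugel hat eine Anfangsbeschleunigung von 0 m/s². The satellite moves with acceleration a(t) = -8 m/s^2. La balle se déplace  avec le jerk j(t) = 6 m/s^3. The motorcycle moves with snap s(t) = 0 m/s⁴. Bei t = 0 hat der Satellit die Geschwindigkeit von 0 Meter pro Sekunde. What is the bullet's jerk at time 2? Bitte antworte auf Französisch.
Nous avons le jerk j(t) = 6. En substituant t = 2: j(2) = 6.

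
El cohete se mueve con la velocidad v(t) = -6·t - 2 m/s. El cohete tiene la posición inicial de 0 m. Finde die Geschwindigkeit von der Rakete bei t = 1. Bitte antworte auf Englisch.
Using v(t) = -6·t - 2 and substituting t = 1, we find v = -8.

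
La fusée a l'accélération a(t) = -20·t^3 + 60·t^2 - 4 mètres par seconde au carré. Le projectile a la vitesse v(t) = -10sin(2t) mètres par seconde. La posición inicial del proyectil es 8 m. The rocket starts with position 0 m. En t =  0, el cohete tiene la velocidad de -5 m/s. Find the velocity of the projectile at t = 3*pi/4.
From the given velocity equation v(t) = -10·sin(2·t), we substitute t = 3*pi/4 to get v = 10.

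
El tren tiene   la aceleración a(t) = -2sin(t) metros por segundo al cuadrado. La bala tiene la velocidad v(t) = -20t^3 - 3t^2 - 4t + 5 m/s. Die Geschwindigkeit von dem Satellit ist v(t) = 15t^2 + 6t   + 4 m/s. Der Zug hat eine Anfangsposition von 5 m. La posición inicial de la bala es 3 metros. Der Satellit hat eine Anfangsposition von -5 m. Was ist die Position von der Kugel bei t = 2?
Ausgehend von der Geschwindigkeit v(t) = -20·t^3 - 3·t^2 - 4·t + 5, nehmen wir 1 Integral. Die Stammfunktion von der Geschwindigkeit ist die Position. Mit x(0) = 3 erhalten wir x(t) = -5·t^4 - t^3 - 2·t^2 + 5·t + 3. Wir haben die Position x(t) = -5·t^4 - t^3 - 2·t^2 + 5·t + 3. Durch Einsetzen von t = 2: x(2) = -83.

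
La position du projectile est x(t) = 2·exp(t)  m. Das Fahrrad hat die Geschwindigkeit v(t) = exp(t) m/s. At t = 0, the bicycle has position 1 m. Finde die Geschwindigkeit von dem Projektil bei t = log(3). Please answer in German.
Ausgehend von der Position x(t) = 2·exp(t), nehmen wir 1 Ableitung. Mit d/dt von x(t) finden wir v(t) = 2·exp(t). Aus der Gleichung für die Geschwindigkeit v(t) = 2·exp(t), setzen wir t = log(3) ein und erhalten v = 6.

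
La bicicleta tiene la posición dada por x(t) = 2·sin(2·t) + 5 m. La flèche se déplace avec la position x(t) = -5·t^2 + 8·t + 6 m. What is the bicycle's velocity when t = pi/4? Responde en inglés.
Starting from position x(t) = 2·sin(2·t) + 5, we take 1 derivative. Taking d/dt of x(t), we find v(t) = 4·cos(2·t). We have velocity v(t) = 4·cos(2·t). Substituting t = pi/4: v(pi/4) = 0.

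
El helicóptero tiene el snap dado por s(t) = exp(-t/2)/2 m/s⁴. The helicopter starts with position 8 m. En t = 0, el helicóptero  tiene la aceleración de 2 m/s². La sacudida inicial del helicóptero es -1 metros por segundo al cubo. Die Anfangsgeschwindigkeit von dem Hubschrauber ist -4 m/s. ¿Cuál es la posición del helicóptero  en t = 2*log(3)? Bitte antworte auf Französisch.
En partant du snap s(t) = exp(-t/2)/2, nous prenons 4 intégrales. En prenant ∫s(t)dt et en appliquant j(0) = -1, nous trouvons j(t) = -exp(-t/2). La primitive du jerk est l'accélération. En utilisant a(0) = 2, nous obtenons a(t) = 2·exp(-t/2). En intégrant l'accélération et en utilisant la condition initiale v(0) = -4, nous obtenons v(t) = -4·exp(-t/2). La primitive de la vitesse est la position. En utilisant x(0) = 8, nous obtenons x(t) = 8·exp(-t/2). En utilisant x(t) = 8·exp(-t/2) et en substituant t = 2*log(3), nous trouvons x = 8/3.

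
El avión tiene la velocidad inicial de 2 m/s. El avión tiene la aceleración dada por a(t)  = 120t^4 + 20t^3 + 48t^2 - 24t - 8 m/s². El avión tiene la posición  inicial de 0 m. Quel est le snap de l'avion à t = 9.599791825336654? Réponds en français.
En partant de l'accélération a(t) = 120·t^4 + 20·t^3 + 48·t^2 - 24·t - 8, nous prenons 2 dérivées. En prenant d/dt de a(t), nous trouvons j(t) = 480·t^3 + 60·t^2 + 96·t - 24. La dérivée du jerk donne le snap: s(t) = 1440·t^2 + 120·t + 96. Nous avons le snap s(t) = 1440·t^2 + 120·t + 96. En substituant t = 9.599791825336654: s(9.599791825336654) = 133952.619468353.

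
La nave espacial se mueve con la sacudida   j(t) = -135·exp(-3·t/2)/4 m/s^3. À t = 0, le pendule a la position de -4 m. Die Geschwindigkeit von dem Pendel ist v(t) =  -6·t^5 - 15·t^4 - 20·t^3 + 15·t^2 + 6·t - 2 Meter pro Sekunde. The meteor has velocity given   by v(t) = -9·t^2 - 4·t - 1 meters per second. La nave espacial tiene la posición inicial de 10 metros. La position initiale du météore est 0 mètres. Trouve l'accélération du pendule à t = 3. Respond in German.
Ausgehend von der Geschwindigkeit v(t) = -6·t^5 - 15·t^4 - 20·t^3 + 15·t^2 + 6·t - 2, nehmen wir 1 Ableitung. Mit d/dt von v(t) finden wir a(t) = -30·t^4 - 60·t^3 - 60·t^2 + 30·t + 6. Wir haben die Beschleunigung a(t) = -30·t^4 - 60·t^3 - 60·t^2 + 30·t + 6. Durch Einsetzen von t = 3: a(3) = -4494.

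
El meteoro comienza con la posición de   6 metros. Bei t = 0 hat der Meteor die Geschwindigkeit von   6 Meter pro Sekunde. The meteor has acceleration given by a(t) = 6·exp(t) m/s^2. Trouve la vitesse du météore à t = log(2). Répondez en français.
Nous devons intégrer notre équation de l'accélération a(t) = 6·exp(t) 1 fois. La primitive de l'accélération, avec v(0) = 6, donne la vitesse: v(t) = 6·exp(t). De l'équation de la vitesse v(t) = 6·exp(t), nous substituons t = log(2) pour obtenir v = 12.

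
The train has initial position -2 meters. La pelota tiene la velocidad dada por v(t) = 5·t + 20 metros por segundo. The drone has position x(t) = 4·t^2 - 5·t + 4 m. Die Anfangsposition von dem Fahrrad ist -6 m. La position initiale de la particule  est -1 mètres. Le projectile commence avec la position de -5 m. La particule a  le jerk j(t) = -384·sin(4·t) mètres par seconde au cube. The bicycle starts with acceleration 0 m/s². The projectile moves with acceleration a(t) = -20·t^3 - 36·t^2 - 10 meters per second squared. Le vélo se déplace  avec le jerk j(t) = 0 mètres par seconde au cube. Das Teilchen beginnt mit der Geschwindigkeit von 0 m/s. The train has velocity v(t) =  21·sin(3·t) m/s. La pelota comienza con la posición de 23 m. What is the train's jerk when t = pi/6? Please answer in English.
To solve this, we need to take 2 derivatives of our velocity equation v(t) = 21·sin(3·t). Differentiating velocity, we get acceleration: a(t) = 63·cos(3·t). The derivative of acceleration gives jerk: j(t) = -189·sin(3·t). We have jerk j(t) = -189·sin(3·t). Substituting t = pi/6: j(pi/6) = -189.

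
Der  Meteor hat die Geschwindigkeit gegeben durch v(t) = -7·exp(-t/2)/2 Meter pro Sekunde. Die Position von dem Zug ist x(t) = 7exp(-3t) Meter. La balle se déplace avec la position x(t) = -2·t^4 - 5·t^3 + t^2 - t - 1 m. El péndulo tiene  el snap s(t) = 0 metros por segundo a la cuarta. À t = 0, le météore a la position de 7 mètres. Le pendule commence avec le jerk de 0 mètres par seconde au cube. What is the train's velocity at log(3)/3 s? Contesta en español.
Debemos derivar nuestra ecuación de la posición x(t) = 7·exp(-3·t) 1 vez. Tomando d/dt de x(t), encontramos v(t) = -21·exp(-3·t). Tenemos la velocidad v(t) = -21·exp(-3·t). Sustituyendo t = log(3)/3: v(log(3)/3) = -7.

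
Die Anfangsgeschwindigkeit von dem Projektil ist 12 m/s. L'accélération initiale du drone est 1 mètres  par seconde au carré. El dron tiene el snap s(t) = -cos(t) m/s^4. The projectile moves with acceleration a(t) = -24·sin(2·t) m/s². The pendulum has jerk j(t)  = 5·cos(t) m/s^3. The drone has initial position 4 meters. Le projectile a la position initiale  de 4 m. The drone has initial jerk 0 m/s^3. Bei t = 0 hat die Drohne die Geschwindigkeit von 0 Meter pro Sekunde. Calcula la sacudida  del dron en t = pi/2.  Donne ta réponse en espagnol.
Necesitamos integrar nuestra ecuación del snap s(t) = -cos(t) 1 vez. Tomando ∫s(t)dt y aplicando j(0) = 0, encontramos j(t) = -sin(t). De la ecuación de la sacudida j(t) = -sin(t), sustituimos t = pi/2 para obtener j = -1.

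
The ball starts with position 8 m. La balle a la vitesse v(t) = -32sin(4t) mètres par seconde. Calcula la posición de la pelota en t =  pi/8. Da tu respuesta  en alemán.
Um dies zu lösen, müssen wir 1 Integral unserer Gleichung für die Geschwindigkeit v(t) = -32·sin(4·t) finden. Mit ∫v(t)dt und Anwendung von x(0) = 8, finden wir x(t) = 8·cos(4·t). Mit x(t) = 8·cos(4·t) und Einsetzen von t = pi/8, finden wir x = 0.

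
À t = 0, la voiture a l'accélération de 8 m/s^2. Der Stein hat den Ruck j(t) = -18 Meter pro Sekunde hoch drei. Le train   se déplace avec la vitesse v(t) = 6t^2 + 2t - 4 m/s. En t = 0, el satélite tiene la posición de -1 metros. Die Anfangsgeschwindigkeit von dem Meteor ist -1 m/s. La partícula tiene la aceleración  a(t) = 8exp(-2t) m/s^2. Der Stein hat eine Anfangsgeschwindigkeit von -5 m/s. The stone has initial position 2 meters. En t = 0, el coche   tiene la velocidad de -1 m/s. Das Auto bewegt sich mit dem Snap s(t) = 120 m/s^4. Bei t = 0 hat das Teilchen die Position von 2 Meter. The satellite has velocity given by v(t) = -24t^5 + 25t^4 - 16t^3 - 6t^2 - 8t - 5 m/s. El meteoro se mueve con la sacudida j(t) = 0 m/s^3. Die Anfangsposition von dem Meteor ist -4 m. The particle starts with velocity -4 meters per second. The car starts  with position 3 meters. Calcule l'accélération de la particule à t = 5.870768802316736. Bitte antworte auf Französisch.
Nous avons l'accélération a(t) = 8·exp(-2·t). En substituant t = 5.870768802316736: a(5.870768802316736) = 0.0000636509655782836.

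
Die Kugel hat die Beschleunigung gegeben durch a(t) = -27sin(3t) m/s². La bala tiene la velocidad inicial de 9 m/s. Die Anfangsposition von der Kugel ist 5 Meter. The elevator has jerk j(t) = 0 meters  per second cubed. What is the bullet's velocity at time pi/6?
We must find the integral of our acceleration equation a(t) = -27·sin(3·t) 1 time. Finding the antiderivative of a(t) and using v(0) = 9: v(t) = 9·cos(3·t). We have velocity v(t) = 9·cos(3·t). Substituting t = pi/6: v(pi/6) = 0.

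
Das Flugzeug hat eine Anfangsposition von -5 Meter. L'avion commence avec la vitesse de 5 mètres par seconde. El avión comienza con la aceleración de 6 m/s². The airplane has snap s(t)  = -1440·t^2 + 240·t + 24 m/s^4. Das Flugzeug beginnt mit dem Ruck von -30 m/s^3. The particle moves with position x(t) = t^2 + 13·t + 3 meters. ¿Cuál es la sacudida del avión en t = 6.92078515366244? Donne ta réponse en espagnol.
Debemos encontrar la antiderivada de nuestra ecuación del snap s(t) = -1440·t^2 + 240·t + 24 1 vez. La antiderivada del snap es la sacudida. Usando j(0) = -30, obtenemos j(t) = -480·t^3 + 120·t^2 + 24·t - 30. De la ecuación de la sacudida j(t) = -480·t^3 + 120·t^2 + 24·t - 30, sustituimos t = 6.92078515366244 para obtener j = -153229.842864900.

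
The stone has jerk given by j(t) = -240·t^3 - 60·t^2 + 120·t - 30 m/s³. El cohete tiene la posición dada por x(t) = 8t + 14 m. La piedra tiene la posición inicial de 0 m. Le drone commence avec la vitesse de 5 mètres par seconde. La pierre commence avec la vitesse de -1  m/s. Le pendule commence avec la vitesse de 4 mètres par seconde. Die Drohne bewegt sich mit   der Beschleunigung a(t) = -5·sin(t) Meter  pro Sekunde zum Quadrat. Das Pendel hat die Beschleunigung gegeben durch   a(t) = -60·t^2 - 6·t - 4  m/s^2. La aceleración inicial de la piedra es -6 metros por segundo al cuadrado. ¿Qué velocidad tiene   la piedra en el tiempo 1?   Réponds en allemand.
Wir müssen das Integral unserer Gleichung für den Ruck j(t) = -240·t^3 - 60·t^2 + 120·t - 30 2-mal finden. Die Stammfunktion von dem Ruck, mit a(0) = -6, ergibt die Beschleunigung: a(t) = -60·t^4 - 20·t^3 + 60·t^2 - 30·t - 6. Die Stammfunktion von der Beschleunigung ist die Geschwindigkeit. Mit v(0) = -1 erhalten wir v(t) = -12·t^5 - 5·t^4 + 20·t^3 - 15·t^2 - 6·t - 1. Wir haben die Geschwindigkeit v(t) = -12·t^5 - 5·t^4 + 20·t^3 - 15·t^2 - 6·t - 1. Durch Einsetzen von t = 1: v(1) = -19.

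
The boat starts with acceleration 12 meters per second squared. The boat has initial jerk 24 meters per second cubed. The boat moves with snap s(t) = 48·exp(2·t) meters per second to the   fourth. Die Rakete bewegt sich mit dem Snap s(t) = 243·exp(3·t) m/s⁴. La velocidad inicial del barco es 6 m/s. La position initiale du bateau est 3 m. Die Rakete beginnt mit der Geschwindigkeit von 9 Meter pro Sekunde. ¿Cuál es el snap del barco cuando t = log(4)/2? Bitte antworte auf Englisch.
We have snap s(t) = 48·exp(2·t). Substituting t = log(4)/2: s(log(4)/2) = 192.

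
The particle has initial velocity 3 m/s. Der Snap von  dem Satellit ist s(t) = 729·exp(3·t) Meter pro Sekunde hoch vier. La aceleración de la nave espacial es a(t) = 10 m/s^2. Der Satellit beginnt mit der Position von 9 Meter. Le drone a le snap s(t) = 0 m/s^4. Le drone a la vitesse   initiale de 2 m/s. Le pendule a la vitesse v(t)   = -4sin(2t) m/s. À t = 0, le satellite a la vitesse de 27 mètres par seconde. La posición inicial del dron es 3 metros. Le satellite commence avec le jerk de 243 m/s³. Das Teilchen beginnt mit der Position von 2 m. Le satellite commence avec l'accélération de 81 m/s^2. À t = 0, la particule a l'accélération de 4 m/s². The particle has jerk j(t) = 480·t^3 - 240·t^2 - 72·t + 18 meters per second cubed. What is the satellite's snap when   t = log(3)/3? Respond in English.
We have snap s(t) = 729·exp(3·t). Substituting t = log(3)/3: s(log(3)/3) = 2187.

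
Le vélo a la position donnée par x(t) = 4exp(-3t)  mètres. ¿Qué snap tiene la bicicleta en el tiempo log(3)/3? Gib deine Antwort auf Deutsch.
Ausgehend von der Position x(t) = 4·exp(-3·t), nehmen wir 4 Ableitungen. Durch Ableiten von der Position erhalten wir die Geschwindigkeit: v(t) = -12·exp(-3·t). Die Ableitung von der Geschwindigkeit ergibt die Beschleunigung: a(t) = 36·exp(-3·t). Die Ableitung von der Beschleunigung ergibt den Ruck: j(t) = -108·exp(-3·t). Mit d/dt von j(t) finden wir s(t) = 324·exp(-3·t). Wir haben den Snap s(t) = 324·exp(-3·t). Durch Einsetzen von t = log(3)/3: s(log(3)/3) = 108.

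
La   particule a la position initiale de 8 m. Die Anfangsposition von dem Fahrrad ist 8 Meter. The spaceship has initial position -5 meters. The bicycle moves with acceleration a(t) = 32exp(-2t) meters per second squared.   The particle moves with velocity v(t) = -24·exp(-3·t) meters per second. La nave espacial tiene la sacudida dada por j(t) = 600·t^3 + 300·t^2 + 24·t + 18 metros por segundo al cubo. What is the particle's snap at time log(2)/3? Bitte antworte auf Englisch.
Starting from velocity v(t) = -24·exp(-3·t), we take 3 derivatives. Differentiating velocity, we get acceleration: a(t) = 72·exp(-3·t). Differentiating acceleration, we get jerk: j(t) = -216·exp(-3·t). The derivative of jerk gives snap: s(t) = 648·exp(-3·t). From the given snap equation s(t) = 648·exp(-3·t), we substitute t = log(2)/3 to get s = 324.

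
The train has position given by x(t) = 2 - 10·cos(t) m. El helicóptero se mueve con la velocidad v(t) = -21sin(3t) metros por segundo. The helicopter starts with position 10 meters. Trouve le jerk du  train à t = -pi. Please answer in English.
Starting from position x(t) = 2 - 10·cos(t), we take 3 derivatives. Differentiating position, we get velocity: v(t) = 10·sin(t). The derivative of velocity gives acceleration: a(t) = 10·cos(t). Differentiating acceleration, we get jerk: j(t) = -10·sin(t). We have jerk j(t) = -10·sin(t). Substituting t = -pi: j(-pi) = 0.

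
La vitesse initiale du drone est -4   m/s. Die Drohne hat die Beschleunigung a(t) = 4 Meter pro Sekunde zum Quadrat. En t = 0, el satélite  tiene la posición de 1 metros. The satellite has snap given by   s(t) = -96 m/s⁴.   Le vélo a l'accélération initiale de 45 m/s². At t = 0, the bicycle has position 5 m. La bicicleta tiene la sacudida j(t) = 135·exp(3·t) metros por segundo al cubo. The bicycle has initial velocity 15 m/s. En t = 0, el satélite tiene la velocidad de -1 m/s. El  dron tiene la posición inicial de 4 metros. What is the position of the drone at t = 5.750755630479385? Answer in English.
To find the answer, we compute 2 integrals of a(t) = 4. The antiderivative of acceleration is velocity. Using v(0) = -4, we get v(t) = 4·t - 4. The integral of velocity is position. Using x(0) = 4, we get x(t) = 2·t^2 - 4·t + 4. We have position x(t) = 2·t^2 - 4·t + 4. Substituting t = 5.750755630479385: x(5.750755630479385) = 47.1393581210632.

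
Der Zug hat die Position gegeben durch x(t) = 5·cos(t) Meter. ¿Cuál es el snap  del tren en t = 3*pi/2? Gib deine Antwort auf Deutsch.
Um dies zu lösen, müssen wir 4 Ableitungen unserer Gleichung für die Position x(t) = 5·cos(t) nehmen. Durch Ableiten von der Position erhalten wir die Geschwindigkeit: v(t) = -5·sin(t). Mit d/dt von v(t) finden wir a(t) = -5·cos(t). Durch Ableiten von der Beschleunigung erhalten wir den Ruck: j(t) = 5·sin(t). Mit d/dt von j(t) finden wir s(t) = 5·cos(t). Aus der Gleichung für den Snap s(t) = 5·cos(t), setzen wir t = 3*pi/2 ein und erhalten s = 0.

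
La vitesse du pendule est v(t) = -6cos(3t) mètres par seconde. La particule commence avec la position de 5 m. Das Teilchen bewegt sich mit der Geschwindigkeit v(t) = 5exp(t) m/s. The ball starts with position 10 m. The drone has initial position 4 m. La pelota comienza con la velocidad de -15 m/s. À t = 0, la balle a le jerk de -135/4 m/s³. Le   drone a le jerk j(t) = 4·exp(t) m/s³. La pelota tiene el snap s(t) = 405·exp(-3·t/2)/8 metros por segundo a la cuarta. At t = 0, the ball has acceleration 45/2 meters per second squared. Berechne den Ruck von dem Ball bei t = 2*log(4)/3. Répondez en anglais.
We must find the integral of our snap equation s(t) = 405·exp(-3·t/2)/8 1 time. The antiderivative of snap, with j(0) = -135/4, gives jerk: j(t) = -135·exp(-3·t/2)/4. We have jerk j(t) = -135·exp(-3·t/2)/4. Substituting t = 2*log(4)/3: j(2*log(4)/3) = -135/16.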